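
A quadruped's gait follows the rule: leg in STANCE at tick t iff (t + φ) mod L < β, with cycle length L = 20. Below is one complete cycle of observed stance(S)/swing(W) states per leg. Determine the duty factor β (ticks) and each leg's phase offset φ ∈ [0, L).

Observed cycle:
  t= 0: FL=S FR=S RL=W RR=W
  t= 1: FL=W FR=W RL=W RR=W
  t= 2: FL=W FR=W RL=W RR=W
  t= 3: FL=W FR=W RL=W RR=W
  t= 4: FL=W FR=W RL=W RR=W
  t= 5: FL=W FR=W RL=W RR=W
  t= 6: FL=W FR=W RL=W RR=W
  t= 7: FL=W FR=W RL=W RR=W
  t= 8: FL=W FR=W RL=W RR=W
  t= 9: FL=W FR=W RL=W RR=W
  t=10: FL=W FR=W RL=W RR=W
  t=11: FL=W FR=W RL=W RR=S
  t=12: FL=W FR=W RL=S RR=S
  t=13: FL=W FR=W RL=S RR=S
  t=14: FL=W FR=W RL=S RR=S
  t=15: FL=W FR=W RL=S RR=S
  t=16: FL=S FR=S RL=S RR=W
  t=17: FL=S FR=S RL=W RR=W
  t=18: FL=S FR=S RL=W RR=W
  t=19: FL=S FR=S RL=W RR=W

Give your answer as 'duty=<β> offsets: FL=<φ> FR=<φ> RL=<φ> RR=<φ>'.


duty β = stance ticks per leg = 5
FL: stance ticks = 5; W→S at t=16 → φ=4
FR: stance ticks = 5; W→S at t=16 → φ=4
RL: stance ticks = 5; W→S at t=12 → φ=8
RR: stance ticks = 5; W→S at t=11 → φ=9

duty=5 offsets: FL=4 FR=4 RL=8 RR=9


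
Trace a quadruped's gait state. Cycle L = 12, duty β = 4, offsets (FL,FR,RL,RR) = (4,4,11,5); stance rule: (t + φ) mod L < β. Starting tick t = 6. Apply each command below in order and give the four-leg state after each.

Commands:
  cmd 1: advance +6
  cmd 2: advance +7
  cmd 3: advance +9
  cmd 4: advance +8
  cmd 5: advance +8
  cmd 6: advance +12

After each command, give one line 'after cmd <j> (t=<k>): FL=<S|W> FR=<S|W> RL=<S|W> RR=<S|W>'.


start t=6: FL=W FR=W RL=W RR=W
cmd 1: advance +6 → t=12, phase=(4,4,11,5) → FL=W FR=W RL=W RR=W
cmd 2: advance +7 → t=19, phase=(11,11,6,0) → FL=W FR=W RL=W RR=S
cmd 3: advance +9 → t=28, phase=(8,8,3,9) → FL=W FR=W RL=S RR=W
cmd 4: advance +8 → t=36, phase=(4,4,11,5) → FL=W FR=W RL=W RR=W
cmd 5: advance +8 → t=44, phase=(0,0,7,1) → FL=S FR=S RL=W RR=S
cmd 6: advance +12 → t=56, phase=(0,0,7,1) → FL=S FR=S RL=W RR=S

after cmd 1 (t=12): FL=W FR=W RL=W RR=W
after cmd 2 (t=19): FL=W FR=W RL=W RR=S
after cmd 3 (t=28): FL=W FR=W RL=S RR=W
after cmd 4 (t=36): FL=W FR=W RL=W RR=W
after cmd 5 (t=44): FL=S FR=S RL=W RR=S
after cmd 6 (t=56): FL=S FR=S RL=W RR=S


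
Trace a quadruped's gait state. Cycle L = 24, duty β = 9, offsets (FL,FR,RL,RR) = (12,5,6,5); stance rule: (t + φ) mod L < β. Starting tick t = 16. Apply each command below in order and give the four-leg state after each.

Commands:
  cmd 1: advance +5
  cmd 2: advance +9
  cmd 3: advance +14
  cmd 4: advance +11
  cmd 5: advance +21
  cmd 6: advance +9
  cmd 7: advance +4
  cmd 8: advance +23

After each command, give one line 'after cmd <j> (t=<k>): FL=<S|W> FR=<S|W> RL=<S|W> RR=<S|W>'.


start t=16: FL=S FR=W RL=W RR=W
cmd 1: advance +5 → t=21, phase=(9,2,3,2) → FL=W FR=S RL=S RR=S
cmd 2: advance +9 → t=30, phase=(18,11,12,11) → FL=W FR=W RL=W RR=W
cmd 3: advance +14 → t=44, phase=(8,1,2,1) → FL=S FR=S RL=S RR=S
cmd 4: advance +11 → t=55, phase=(19,12,13,12) → FL=W FR=W RL=W RR=W
cmd 5: advance +21 → t=76, phase=(16,9,10,9) → FL=W FR=W RL=W RR=W
cmd 6: advance +9 → t=85, phase=(1,18,19,18) → FL=S FR=W RL=W RR=W
cmd 7: advance +4 → t=89, phase=(5,22,23,22) → FL=S FR=W RL=W RR=W
cmd 8: advance +23 → t=112, phase=(4,21,22,21) → FL=S FR=W RL=W RR=W

after cmd 1 (t=21): FL=W FR=S RL=S RR=S
after cmd 2 (t=30): FL=W FR=W RL=W RR=W
after cmd 3 (t=44): FL=S FR=S RL=S RR=S
after cmd 4 (t=55): FL=W FR=W RL=W RR=W
after cmd 5 (t=76): FL=W FR=W RL=W RR=W
after cmd 6 (t=85): FL=S FR=W RL=W RR=W
after cmd 7 (t=89): FL=S FR=W RL=W RR=W
after cmd 8 (t=112): FL=S FR=W RL=W RR=W


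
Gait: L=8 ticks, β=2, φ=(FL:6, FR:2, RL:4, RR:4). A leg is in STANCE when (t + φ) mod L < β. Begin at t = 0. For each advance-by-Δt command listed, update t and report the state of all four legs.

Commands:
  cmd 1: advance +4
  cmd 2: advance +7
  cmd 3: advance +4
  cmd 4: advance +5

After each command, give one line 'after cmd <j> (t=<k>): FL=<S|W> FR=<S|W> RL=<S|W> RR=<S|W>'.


start t=0: FL=W FR=W RL=W RR=W
cmd 1: advance +4 → t=4, phase=(2,6,0,0) → FL=W FR=W RL=S RR=S
cmd 2: advance +7 → t=11, phase=(1,5,7,7) → FL=S FR=W RL=W RR=W
cmd 3: advance +4 → t=15, phase=(5,1,3,3) → FL=W FR=S RL=W RR=W
cmd 4: advance +5 → t=20, phase=(2,6,0,0) → FL=W FR=W RL=S RR=S

after cmd 1 (t=4): FL=W FR=W RL=S RR=S
after cmd 2 (t=11): FL=S FR=W RL=W RR=W
after cmd 3 (t=15): FL=W FR=S RL=W RR=W
after cmd 4 (t=20): FL=W FR=W RL=S RR=S


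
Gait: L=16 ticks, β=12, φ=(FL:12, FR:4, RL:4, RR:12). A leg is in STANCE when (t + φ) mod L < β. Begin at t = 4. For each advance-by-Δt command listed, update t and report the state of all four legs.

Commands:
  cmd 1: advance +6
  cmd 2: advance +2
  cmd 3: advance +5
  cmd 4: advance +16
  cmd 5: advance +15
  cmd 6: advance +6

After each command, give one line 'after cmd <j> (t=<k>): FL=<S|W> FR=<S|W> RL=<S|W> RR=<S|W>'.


after cmd 1 (t=10): FL=S FR=W RL=W RR=S
after cmd 2 (t=12): FL=S FR=S RL=S RR=S
after cmd 3 (t=17): FL=W FR=S RL=S RR=W
after cmd 4 (t=33): FL=W FR=S RL=S RR=W
after cmd 5 (t=48): FL=W FR=S RL=S RR=W
after cmd 6 (t=54): FL=S FR=S RL=S RR=S

start t=4: FL=S FR=S RL=S RR=S
cmd 1: advance +6 → t=10, phase=(6,14,14,6) → FL=S FR=W RL=W RR=S
cmd 2: advance +2 → t=12, phase=(8,0,0,8) → FL=S FR=S RL=S RR=S
cmd 3: advance +5 → t=17, phase=(13,5,5,13) → FL=W FR=S RL=S RR=W
cmd 4: advance +16 → t=33, phase=(13,5,5,13) → FL=W FR=S RL=S RR=W
cmd 5: advance +15 → t=48, phase=(12,4,4,12) → FL=W FR=S RL=S RR=W
cmd 6: advance +6 → t=54, phase=(2,10,10,2) → FL=S FR=S RL=S RR=S


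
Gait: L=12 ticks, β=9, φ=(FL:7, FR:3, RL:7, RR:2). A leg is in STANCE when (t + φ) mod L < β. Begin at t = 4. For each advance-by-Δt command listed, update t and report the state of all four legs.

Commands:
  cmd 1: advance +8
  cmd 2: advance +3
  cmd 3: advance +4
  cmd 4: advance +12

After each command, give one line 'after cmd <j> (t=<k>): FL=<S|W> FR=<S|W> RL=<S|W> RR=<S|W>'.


after cmd 1 (t=12): FL=S FR=S RL=S RR=S
after cmd 2 (t=15): FL=W FR=S RL=W RR=S
after cmd 3 (t=19): FL=S FR=W RL=S RR=W
after cmd 4 (t=31): FL=S FR=W RL=S RR=W

start t=4: FL=W FR=S RL=W RR=S
cmd 1: advance +8 → t=12, phase=(7,3,7,2) → FL=S FR=S RL=S RR=S
cmd 2: advance +3 → t=15, phase=(10,6,10,5) → FL=W FR=S RL=W RR=S
cmd 3: advance +4 → t=19, phase=(2,10,2,9) → FL=S FR=W RL=S RR=W
cmd 4: advance +12 → t=31, phase=(2,10,2,9) → FL=S FR=W RL=S RR=W


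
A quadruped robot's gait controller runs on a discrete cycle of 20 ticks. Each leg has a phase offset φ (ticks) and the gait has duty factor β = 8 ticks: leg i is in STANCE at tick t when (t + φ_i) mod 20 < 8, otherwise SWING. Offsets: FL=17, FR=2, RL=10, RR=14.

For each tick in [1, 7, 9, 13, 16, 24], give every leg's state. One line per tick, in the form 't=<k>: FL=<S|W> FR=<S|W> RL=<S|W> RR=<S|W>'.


t=1: phase=(18,3,11,15) vs β=8 → FL=W FR=S RL=W RR=W
t=7: phase=(4,9,17,1) vs β=8 → FL=S FR=W RL=W RR=S
t=9: phase=(6,11,19,3) vs β=8 → FL=S FR=W RL=W RR=S
t=13: phase=(10,15,3,7) vs β=8 → FL=W FR=W RL=S RR=S
t=16: phase=(13,18,6,10) vs β=8 → FL=W FR=W RL=S RR=W
t=24: phase=(1,6,14,18) vs β=8 → FL=S FR=S RL=W RR=W

t=1: FL=W FR=S RL=W RR=W
t=7: FL=S FR=W RL=W RR=S
t=9: FL=S FR=W RL=W RR=S
t=13: FL=W FR=W RL=S RR=S
t=16: FL=W FR=W RL=S RR=W
t=24: FL=S FR=S RL=W RR=W


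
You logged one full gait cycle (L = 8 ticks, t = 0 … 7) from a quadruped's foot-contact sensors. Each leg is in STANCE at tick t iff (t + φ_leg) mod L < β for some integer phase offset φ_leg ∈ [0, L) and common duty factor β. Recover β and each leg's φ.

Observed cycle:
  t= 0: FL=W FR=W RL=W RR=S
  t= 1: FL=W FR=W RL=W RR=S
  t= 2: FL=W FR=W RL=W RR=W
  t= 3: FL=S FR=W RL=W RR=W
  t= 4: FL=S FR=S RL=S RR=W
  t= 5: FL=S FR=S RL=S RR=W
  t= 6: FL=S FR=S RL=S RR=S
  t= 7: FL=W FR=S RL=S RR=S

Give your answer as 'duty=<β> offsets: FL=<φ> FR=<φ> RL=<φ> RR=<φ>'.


duty β = stance ticks per leg = 4
FL: stance ticks = 4; W→S at t=3 → φ=5
FR: stance ticks = 4; W→S at t=4 → φ=4
RL: stance ticks = 4; W→S at t=4 → φ=4
RR: stance ticks = 4; W→S at t=6 → φ=2

duty=4 offsets: FL=5 FR=4 RL=4 RR=2


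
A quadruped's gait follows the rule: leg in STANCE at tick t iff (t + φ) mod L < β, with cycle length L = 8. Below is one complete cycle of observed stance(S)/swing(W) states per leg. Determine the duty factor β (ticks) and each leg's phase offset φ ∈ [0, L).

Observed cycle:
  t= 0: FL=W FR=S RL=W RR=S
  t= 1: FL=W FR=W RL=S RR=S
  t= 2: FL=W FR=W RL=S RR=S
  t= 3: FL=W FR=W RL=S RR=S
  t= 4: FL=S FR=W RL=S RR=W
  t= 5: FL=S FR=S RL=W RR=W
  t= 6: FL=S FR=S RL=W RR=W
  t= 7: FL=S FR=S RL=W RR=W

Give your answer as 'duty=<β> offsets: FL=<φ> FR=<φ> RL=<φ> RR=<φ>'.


duty β = stance ticks per leg = 4
FL: stance ticks = 4; W→S at t=4 → φ=4
FR: stance ticks = 4; W→S at t=5 → φ=3
RL: stance ticks = 4; W→S at t=1 → φ=7
RR: stance ticks = 4; W→S at t=0 → φ=0

duty=4 offsets: FL=4 FR=3 RL=7 RR=0


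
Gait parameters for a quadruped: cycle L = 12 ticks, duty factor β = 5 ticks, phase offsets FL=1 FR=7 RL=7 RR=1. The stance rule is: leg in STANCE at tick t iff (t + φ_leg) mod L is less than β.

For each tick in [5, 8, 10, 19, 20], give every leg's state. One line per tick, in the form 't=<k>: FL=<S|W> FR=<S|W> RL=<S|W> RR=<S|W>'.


t=5: FL=W FR=S RL=S RR=W
t=8: FL=W FR=S RL=S RR=W
t=10: FL=W FR=W RL=W RR=W
t=19: FL=W FR=S RL=S RR=W
t=20: FL=W FR=S RL=S RR=W

t=5: phase=(6,0,0,6) vs β=5 → FL=W FR=S RL=S RR=W
t=8: phase=(9,3,3,9) vs β=5 → FL=W FR=S RL=S RR=W
t=10: phase=(11,5,5,11) vs β=5 → FL=W FR=W RL=W RR=W
t=19: phase=(8,2,2,8) vs β=5 → FL=W FR=S RL=S RR=W
t=20: phase=(9,3,3,9) vs β=5 → FL=W FR=S RL=S RR=W


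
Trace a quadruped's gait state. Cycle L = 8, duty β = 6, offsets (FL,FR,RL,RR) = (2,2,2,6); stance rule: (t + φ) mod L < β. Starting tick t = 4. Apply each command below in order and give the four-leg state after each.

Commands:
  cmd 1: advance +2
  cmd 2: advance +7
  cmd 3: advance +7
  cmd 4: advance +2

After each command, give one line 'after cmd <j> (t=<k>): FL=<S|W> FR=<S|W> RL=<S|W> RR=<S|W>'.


after cmd 1 (t=6): FL=S FR=S RL=S RR=S
after cmd 2 (t=13): FL=W FR=W RL=W RR=S
after cmd 3 (t=20): FL=W FR=W RL=W RR=S
after cmd 4 (t=22): FL=S FR=S RL=S RR=S

start t=4: FL=W FR=W RL=W RR=S
cmd 1: advance +2 → t=6, phase=(0,0,0,4) → FL=S FR=S RL=S RR=S
cmd 2: advance +7 → t=13, phase=(7,7,7,3) → FL=W FR=W RL=W RR=S
cmd 3: advance +7 → t=20, phase=(6,6,6,2) → FL=W FR=W RL=W RR=S
cmd 4: advance +2 → t=22, phase=(0,0,0,4) → FL=S FR=S RL=S RR=S


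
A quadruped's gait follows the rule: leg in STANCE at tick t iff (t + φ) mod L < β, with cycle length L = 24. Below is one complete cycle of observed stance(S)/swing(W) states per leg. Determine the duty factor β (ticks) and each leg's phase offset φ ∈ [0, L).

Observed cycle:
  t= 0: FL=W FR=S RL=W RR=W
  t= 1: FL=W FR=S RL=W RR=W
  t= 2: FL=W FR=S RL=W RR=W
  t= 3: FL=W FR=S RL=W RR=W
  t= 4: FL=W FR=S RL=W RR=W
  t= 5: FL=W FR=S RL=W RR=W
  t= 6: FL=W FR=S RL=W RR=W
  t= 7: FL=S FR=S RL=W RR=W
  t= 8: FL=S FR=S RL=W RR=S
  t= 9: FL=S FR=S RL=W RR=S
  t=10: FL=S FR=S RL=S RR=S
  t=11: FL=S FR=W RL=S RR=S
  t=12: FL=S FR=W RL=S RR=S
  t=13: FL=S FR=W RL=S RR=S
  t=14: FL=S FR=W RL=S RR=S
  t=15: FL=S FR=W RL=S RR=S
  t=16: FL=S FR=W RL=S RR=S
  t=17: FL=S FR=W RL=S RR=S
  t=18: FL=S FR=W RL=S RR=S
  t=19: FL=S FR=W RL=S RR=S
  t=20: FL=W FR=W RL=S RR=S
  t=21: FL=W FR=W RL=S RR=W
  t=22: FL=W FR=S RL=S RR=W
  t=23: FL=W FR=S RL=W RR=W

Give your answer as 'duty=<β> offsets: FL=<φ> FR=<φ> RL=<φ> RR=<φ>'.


duty=13 offsets: FL=17 FR=2 RL=14 RR=16

duty β = stance ticks per leg = 13
FL: stance ticks = 13; W→S at t=7 → φ=17
FR: stance ticks = 13; W→S at t=22 → φ=2
RL: stance ticks = 13; W→S at t=10 → φ=14
RR: stance ticks = 13; W→S at t=8 → φ=16


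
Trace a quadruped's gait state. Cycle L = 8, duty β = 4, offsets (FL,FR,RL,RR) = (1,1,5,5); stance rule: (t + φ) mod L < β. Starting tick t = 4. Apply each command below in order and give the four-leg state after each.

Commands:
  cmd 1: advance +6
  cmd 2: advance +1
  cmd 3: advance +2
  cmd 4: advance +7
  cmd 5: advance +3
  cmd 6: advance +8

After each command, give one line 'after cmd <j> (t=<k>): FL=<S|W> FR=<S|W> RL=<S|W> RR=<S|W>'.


after cmd 1 (t=10): FL=S FR=S RL=W RR=W
after cmd 2 (t=11): FL=W FR=W RL=S RR=S
after cmd 3 (t=13): FL=W FR=W RL=S RR=S
after cmd 4 (t=20): FL=W FR=W RL=S RR=S
after cmd 5 (t=23): FL=S FR=S RL=W RR=W
after cmd 6 (t=31): FL=S FR=S RL=W RR=W

start t=4: FL=W FR=W RL=S RR=S
cmd 1: advance +6 → t=10, phase=(3,3,7,7) → FL=S FR=S RL=W RR=W
cmd 2: advance +1 → t=11, phase=(4,4,0,0) → FL=W FR=W RL=S RR=S
cmd 3: advance +2 → t=13, phase=(6,6,2,2) → FL=W FR=W RL=S RR=S
cmd 4: advance +7 → t=20, phase=(5,5,1,1) → FL=W FR=W RL=S RR=S
cmd 5: advance +3 → t=23, phase=(0,0,4,4) → FL=S FR=S RL=W RR=W
cmd 6: advance +8 → t=31, phase=(0,0,4,4) → FL=S FR=S RL=W RR=W


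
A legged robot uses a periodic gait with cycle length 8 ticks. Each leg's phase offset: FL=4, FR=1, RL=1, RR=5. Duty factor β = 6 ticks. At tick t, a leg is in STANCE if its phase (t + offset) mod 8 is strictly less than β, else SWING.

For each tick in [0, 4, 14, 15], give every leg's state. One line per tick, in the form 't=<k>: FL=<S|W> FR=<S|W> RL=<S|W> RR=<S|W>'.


t=0: FL=S FR=S RL=S RR=S
t=4: FL=S FR=S RL=S RR=S
t=14: FL=S FR=W RL=W RR=S
t=15: FL=S FR=S RL=S RR=S

t=0: phase=(4,1,1,5) vs β=6 → FL=S FR=S RL=S RR=S
t=4: phase=(0,5,5,1) vs β=6 → FL=S FR=S RL=S RR=S
t=14: phase=(2,7,7,3) vs β=6 → FL=S FR=W RL=W RR=S
t=15: phase=(3,0,0,4) vs β=6 → FL=S FR=S RL=S RR=S


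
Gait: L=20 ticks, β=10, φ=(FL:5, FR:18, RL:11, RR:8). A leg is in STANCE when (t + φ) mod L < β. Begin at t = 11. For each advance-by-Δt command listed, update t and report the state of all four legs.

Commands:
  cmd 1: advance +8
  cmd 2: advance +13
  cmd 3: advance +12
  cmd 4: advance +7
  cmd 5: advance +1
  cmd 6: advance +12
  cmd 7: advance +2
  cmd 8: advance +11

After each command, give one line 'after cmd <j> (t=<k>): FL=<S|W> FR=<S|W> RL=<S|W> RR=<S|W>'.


start t=11: FL=W FR=S RL=S RR=W
cmd 1: advance +8 → t=19, phase=(4,17,10,7) → FL=S FR=W RL=W RR=S
cmd 2: advance +13 → t=32, phase=(17,10,3,0) → FL=W FR=W RL=S RR=S
cmd 3: advance +12 → t=44, phase=(9,2,15,12) → FL=S FR=S RL=W RR=W
cmd 4: advance +7 → t=51, phase=(16,9,2,19) → FL=W FR=S RL=S RR=W
cmd 5: advance +1 → t=52, phase=(17,10,3,0) → FL=W FR=W RL=S RR=S
cmd 6: advance +12 → t=64, phase=(9,2,15,12) → FL=S FR=S RL=W RR=W
cmd 7: advance +2 → t=66, phase=(11,4,17,14) → FL=W FR=S RL=W RR=W
cmd 8: advance +11 → t=77, phase=(2,15,8,5) → FL=S FR=W RL=S RR=S

after cmd 1 (t=19): FL=S FR=W RL=W RR=S
after cmd 2 (t=32): FL=W FR=W RL=S RR=S
after cmd 3 (t=44): FL=S FR=S RL=W RR=W
after cmd 4 (t=51): FL=W FR=S RL=S RR=W
after cmd 5 (t=52): FL=W FR=W RL=S RR=S
after cmd 6 (t=64): FL=S FR=S RL=W RR=W
after cmd 7 (t=66): FL=W FR=S RL=W RR=W
after cmd 8 (t=77): FL=S FR=W RL=S RR=S


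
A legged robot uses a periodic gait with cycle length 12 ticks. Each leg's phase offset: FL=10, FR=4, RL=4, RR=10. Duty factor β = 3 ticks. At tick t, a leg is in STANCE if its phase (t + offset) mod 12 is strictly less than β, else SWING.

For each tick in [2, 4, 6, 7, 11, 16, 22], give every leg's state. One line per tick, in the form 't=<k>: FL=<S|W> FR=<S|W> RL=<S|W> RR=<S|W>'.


t=2: phase=(0,6,6,0) vs β=3 → FL=S FR=W RL=W RR=S
t=4: phase=(2,8,8,2) vs β=3 → FL=S FR=W RL=W RR=S
t=6: phase=(4,10,10,4) vs β=3 → FL=W FR=W RL=W RR=W
t=7: phase=(5,11,11,5) vs β=3 → FL=W FR=W RL=W RR=W
t=11: phase=(9,3,3,9) vs β=3 → FL=W FR=W RL=W RR=W
t=16: phase=(2,8,8,2) vs β=3 → FL=S FR=W RL=W RR=S
t=22: phase=(8,2,2,8) vs β=3 → FL=W FR=S RL=S RR=W

t=2: FL=S FR=W RL=W RR=S
t=4: FL=S FR=W RL=W RR=S
t=6: FL=W FR=W RL=W RR=W
t=7: FL=W FR=W RL=W RR=W
t=11: FL=W FR=W RL=W RR=W
t=16: FL=S FR=W RL=W RR=S
t=22: FL=W FR=S RL=S RR=W


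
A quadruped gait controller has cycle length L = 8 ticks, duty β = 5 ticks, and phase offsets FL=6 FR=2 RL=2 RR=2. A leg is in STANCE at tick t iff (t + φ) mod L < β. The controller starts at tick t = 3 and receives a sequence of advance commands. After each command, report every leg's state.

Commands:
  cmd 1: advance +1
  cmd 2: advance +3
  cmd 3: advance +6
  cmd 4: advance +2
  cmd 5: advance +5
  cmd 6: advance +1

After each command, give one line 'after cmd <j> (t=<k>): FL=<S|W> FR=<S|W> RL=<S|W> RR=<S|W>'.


after cmd 1 (t=4): FL=S FR=W RL=W RR=W
after cmd 2 (t=7): FL=W FR=S RL=S RR=S
after cmd 3 (t=13): FL=S FR=W RL=W RR=W
after cmd 4 (t=15): FL=W FR=S RL=S RR=S
after cmd 5 (t=20): FL=S FR=W RL=W RR=W
after cmd 6 (t=21): FL=S FR=W RL=W RR=W

start t=3: FL=S FR=W RL=W RR=W
cmd 1: advance +1 → t=4, phase=(2,6,6,6) → FL=S FR=W RL=W RR=W
cmd 2: advance +3 → t=7, phase=(5,1,1,1) → FL=W FR=S RL=S RR=S
cmd 3: advance +6 → t=13, phase=(3,7,7,7) → FL=S FR=W RL=W RR=W
cmd 4: advance +2 → t=15, phase=(5,1,1,1) → FL=W FR=S RL=S RR=S
cmd 5: advance +5 → t=20, phase=(2,6,6,6) → FL=S FR=W RL=W RR=W
cmd 6: advance +1 → t=21, phase=(3,7,7,7) → FL=S FR=W RL=W RR=W


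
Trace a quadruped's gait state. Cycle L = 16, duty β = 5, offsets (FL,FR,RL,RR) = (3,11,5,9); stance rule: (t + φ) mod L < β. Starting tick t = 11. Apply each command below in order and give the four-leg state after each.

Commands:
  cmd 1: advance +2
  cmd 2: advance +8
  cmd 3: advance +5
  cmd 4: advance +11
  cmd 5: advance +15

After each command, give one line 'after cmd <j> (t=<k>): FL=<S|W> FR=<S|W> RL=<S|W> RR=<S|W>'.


start t=11: FL=W FR=W RL=S RR=S
cmd 1: advance +2 → t=13, phase=(0,8,2,6) → FL=S FR=W RL=S RR=W
cmd 2: advance +8 → t=21, phase=(8,0,10,14) → FL=W FR=S RL=W RR=W
cmd 3: advance +5 → t=26, phase=(13,5,15,3) → FL=W FR=W RL=W RR=S
cmd 4: advance +11 → t=37, phase=(8,0,10,14) → FL=W FR=S RL=W RR=W
cmd 5: advance +15 → t=52, phase=(7,15,9,13) → FL=W FR=W RL=W RR=W

after cmd 1 (t=13): FL=S FR=W RL=S RR=W
after cmd 2 (t=21): FL=W FR=S RL=W RR=W
after cmd 3 (t=26): FL=W FR=W RL=W RR=S
after cmd 4 (t=37): FL=W FR=S RL=W RR=W
after cmd 5 (t=52): FL=W FR=W RL=W RR=W


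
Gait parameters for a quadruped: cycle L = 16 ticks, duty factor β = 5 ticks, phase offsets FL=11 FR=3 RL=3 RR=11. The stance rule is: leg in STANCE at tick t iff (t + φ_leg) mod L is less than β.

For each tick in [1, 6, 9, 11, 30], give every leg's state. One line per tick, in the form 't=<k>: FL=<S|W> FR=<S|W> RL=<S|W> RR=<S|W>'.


t=1: FL=W FR=S RL=S RR=W
t=6: FL=S FR=W RL=W RR=S
t=9: FL=S FR=W RL=W RR=S
t=11: FL=W FR=W RL=W RR=W
t=30: FL=W FR=S RL=S RR=W

t=1: phase=(12,4,4,12) vs β=5 → FL=W FR=S RL=S RR=W
t=6: phase=(1,9,9,1) vs β=5 → FL=S FR=W RL=W RR=S
t=9: phase=(4,12,12,4) vs β=5 → FL=S FR=W RL=W RR=S
t=11: phase=(6,14,14,6) vs β=5 → FL=W FR=W RL=W RR=W
t=30: phase=(9,1,1,9) vs β=5 → FL=W FR=S RL=S RR=W


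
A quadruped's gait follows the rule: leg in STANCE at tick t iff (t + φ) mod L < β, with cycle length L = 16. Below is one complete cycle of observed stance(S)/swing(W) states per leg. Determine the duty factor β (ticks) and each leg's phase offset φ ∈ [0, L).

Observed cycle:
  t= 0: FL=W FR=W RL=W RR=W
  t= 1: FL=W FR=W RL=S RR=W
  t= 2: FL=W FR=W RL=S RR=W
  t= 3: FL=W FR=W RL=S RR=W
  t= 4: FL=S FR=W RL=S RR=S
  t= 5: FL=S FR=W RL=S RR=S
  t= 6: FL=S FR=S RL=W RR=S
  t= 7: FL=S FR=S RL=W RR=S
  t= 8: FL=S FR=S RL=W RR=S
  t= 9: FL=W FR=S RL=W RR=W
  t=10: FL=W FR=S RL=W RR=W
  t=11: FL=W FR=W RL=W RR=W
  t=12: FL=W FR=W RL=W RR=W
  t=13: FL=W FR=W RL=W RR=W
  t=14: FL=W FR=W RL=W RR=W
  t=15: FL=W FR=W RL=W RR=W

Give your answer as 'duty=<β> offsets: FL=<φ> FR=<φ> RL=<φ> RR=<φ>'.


duty=5 offsets: FL=12 FR=10 RL=15 RR=12

duty β = stance ticks per leg = 5
FL: stance ticks = 5; W→S at t=4 → φ=12
FR: stance ticks = 5; W→S at t=6 → φ=10
RL: stance ticks = 5; W→S at t=1 → φ=15
RR: stance ticks = 5; W→S at t=4 → φ=12


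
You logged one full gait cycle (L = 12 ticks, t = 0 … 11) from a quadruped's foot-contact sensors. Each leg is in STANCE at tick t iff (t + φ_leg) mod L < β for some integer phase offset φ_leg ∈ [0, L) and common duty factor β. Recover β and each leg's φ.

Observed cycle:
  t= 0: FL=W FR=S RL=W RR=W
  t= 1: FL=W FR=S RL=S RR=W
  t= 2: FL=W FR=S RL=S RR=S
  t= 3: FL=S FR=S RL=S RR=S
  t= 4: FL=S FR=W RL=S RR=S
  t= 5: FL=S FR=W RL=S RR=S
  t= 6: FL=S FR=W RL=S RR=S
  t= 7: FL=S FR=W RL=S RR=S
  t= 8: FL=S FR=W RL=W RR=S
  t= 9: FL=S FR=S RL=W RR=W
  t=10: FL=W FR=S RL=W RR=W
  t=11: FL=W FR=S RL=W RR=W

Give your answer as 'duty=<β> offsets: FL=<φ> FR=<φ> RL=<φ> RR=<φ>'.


duty=7 offsets: FL=9 FR=3 RL=11 RR=10

duty β = stance ticks per leg = 7
FL: stance ticks = 7; W→S at t=3 → φ=9
FR: stance ticks = 7; W→S at t=9 → φ=3
RL: stance ticks = 7; W→S at t=1 → φ=11
RR: stance ticks = 7; W→S at t=2 → φ=10


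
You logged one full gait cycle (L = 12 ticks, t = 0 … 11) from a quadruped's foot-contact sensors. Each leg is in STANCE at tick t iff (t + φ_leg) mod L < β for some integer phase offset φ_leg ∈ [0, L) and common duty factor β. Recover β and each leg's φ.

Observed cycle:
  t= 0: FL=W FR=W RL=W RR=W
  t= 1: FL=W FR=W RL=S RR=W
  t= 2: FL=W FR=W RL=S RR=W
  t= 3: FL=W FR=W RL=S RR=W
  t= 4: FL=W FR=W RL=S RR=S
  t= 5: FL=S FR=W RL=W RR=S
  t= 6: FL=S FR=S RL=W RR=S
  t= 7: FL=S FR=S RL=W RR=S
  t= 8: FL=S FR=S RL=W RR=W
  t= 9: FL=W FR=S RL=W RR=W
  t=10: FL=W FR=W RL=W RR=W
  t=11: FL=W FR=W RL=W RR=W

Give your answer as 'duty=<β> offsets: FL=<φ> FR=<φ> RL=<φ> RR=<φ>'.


duty β = stance ticks per leg = 4
FL: stance ticks = 4; W→S at t=5 → φ=7
FR: stance ticks = 4; W→S at t=6 → φ=6
RL: stance ticks = 4; W→S at t=1 → φ=11
RR: stance ticks = 4; W→S at t=4 → φ=8

duty=4 offsets: FL=7 FR=6 RL=11 RR=8


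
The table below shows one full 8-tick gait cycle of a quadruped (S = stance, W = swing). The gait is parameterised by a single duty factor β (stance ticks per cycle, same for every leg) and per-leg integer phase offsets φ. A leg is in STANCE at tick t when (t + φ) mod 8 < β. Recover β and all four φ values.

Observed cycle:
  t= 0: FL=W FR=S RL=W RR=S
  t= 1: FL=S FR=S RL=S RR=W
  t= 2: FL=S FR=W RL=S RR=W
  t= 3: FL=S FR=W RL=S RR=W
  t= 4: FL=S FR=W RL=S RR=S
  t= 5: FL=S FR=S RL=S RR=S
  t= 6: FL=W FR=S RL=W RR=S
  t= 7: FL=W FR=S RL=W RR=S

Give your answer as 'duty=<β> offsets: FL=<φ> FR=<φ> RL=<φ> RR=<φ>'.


duty β = stance ticks per leg = 5
FL: stance ticks = 5; W→S at t=1 → φ=7
FR: stance ticks = 5; W→S at t=5 → φ=3
RL: stance ticks = 5; W→S at t=1 → φ=7
RR: stance ticks = 5; W→S at t=4 → φ=4

duty=5 offsets: FL=7 FR=3 RL=7 RR=4


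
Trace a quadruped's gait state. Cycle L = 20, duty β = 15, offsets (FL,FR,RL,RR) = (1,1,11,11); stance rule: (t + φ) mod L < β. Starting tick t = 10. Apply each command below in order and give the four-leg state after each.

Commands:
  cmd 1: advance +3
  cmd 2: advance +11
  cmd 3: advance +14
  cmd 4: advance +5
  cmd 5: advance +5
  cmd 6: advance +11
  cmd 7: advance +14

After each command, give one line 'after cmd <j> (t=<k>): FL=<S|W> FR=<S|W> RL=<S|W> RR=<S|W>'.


after cmd 1 (t=13): FL=S FR=S RL=S RR=S
after cmd 2 (t=24): FL=S FR=S RL=W RR=W
after cmd 3 (t=38): FL=W FR=W RL=S RR=S
after cmd 4 (t=43): FL=S FR=S RL=S RR=S
after cmd 5 (t=48): FL=S FR=S RL=W RR=W
after cmd 6 (t=59): FL=S FR=S RL=S RR=S
after cmd 7 (t=73): FL=S FR=S RL=S RR=S

start t=10: FL=S FR=S RL=S RR=S
cmd 1: advance +3 → t=13, phase=(14,14,4,4) → FL=S FR=S RL=S RR=S
cmd 2: advance +11 → t=24, phase=(5,5,15,15) → FL=S FR=S RL=W RR=W
cmd 3: advance +14 → t=38, phase=(19,19,9,9) → FL=W FR=W RL=S RR=S
cmd 4: advance +5 → t=43, phase=(4,4,14,14) → FL=S FR=S RL=S RR=S
cmd 5: advance +5 → t=48, phase=(9,9,19,19) → FL=S FR=S RL=W RR=W
cmd 6: advance +11 → t=59, phase=(0,0,10,10) → FL=S FR=S RL=S RR=S
cmd 7: advance +14 → t=73, phase=(14,14,4,4) → FL=S FR=S RL=S RR=S


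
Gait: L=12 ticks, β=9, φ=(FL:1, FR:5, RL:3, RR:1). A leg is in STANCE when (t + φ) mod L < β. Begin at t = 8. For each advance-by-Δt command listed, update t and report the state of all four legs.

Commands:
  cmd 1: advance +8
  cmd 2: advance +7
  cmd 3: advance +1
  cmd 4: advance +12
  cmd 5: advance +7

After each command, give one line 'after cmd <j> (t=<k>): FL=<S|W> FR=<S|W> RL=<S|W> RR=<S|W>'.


start t=8: FL=W FR=S RL=W RR=W
cmd 1: advance +8 → t=16, phase=(5,9,7,5) → FL=S FR=W RL=S RR=S
cmd 2: advance +7 → t=23, phase=(0,4,2,0) → FL=S FR=S RL=S RR=S
cmd 3: advance +1 → t=24, phase=(1,5,3,1) → FL=S FR=S RL=S RR=S
cmd 4: advance +12 → t=36, phase=(1,5,3,1) → FL=S FR=S RL=S RR=S
cmd 5: advance +7 → t=43, phase=(8,0,10,8) → FL=S FR=S RL=W RR=S

after cmd 1 (t=16): FL=S FR=W RL=S RR=S
after cmd 2 (t=23): FL=S FR=S RL=S RR=S
after cmd 3 (t=24): FL=S FR=S RL=S RR=S
after cmd 4 (t=36): FL=S FR=S RL=S RR=S
after cmd 5 (t=43): FL=S FR=S RL=W RR=S


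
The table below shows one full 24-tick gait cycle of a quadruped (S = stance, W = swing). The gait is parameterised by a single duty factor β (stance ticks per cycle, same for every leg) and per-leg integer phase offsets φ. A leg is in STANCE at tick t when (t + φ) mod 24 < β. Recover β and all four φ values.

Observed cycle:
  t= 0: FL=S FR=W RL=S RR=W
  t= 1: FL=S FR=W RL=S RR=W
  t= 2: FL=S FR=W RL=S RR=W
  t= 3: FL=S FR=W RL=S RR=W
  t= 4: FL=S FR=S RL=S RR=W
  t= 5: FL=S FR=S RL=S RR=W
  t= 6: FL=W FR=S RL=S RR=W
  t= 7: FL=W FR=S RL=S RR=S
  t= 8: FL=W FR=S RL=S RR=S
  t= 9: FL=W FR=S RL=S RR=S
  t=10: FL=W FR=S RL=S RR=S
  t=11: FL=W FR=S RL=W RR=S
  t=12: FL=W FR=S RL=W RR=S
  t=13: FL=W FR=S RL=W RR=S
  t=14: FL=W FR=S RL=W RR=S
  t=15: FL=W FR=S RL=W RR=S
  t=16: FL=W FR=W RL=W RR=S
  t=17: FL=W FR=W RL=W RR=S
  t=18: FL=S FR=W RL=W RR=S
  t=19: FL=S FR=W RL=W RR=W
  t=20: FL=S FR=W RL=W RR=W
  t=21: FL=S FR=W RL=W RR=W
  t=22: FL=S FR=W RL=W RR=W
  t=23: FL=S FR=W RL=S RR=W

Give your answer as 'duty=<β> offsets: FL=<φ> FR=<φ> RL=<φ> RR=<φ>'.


duty β = stance ticks per leg = 12
FL: stance ticks = 12; W→S at t=18 → φ=6
FR: stance ticks = 12; W→S at t=4 → φ=20
RL: stance ticks = 12; W→S at t=23 → φ=1
RR: stance ticks = 12; W→S at t=7 → φ=17

duty=12 offsets: FL=6 FR=20 RL=1 RR=17


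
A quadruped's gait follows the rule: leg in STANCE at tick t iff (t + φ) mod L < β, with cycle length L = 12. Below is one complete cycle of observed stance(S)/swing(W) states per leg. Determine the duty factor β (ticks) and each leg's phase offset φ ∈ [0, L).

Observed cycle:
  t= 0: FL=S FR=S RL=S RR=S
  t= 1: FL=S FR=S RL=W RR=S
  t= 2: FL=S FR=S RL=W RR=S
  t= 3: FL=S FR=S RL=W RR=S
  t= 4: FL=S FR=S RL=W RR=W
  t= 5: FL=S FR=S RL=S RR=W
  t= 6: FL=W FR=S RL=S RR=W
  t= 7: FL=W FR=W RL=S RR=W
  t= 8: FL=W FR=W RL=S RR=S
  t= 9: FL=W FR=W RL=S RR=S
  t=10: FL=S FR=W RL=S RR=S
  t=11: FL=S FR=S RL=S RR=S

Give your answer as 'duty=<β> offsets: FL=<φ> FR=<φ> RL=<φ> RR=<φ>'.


duty=8 offsets: FL=2 FR=1 RL=7 RR=4

duty β = stance ticks per leg = 8
FL: stance ticks = 8; W→S at t=10 → φ=2
FR: stance ticks = 8; W→S at t=11 → φ=1
RL: stance ticks = 8; W→S at t=5 → φ=7
RR: stance ticks = 8; W→S at t=8 → φ=4


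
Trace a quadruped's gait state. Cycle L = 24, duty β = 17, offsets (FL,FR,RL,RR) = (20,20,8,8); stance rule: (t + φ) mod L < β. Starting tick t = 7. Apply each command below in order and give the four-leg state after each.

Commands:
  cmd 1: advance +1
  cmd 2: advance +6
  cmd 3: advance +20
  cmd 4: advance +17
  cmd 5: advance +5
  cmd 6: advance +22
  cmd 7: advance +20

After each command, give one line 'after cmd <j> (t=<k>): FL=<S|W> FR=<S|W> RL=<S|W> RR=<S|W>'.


start t=7: FL=S FR=S RL=S RR=S
cmd 1: advance +1 → t=8, phase=(4,4,16,16) → FL=S FR=S RL=S RR=S
cmd 2: advance +6 → t=14, phase=(10,10,22,22) → FL=S FR=S RL=W RR=W
cmd 3: advance +20 → t=34, phase=(6,6,18,18) → FL=S FR=S RL=W RR=W
cmd 4: advance +17 → t=51, phase=(23,23,11,11) → FL=W FR=W RL=S RR=S
cmd 5: advance +5 → t=56, phase=(4,4,16,16) → FL=S FR=S RL=S RR=S
cmd 6: advance +22 → t=78, phase=(2,2,14,14) → FL=S FR=S RL=S RR=S
cmd 7: advance +20 → t=98, phase=(22,22,10,10) → FL=W FR=W RL=S RR=S

after cmd 1 (t=8): FL=S FR=S RL=S RR=S
after cmd 2 (t=14): FL=S FR=S RL=W RR=W
after cmd 3 (t=34): FL=S FR=S RL=W RR=W
after cmd 4 (t=51): FL=W FR=W RL=S RR=S
after cmd 5 (t=56): FL=S FR=S RL=S RR=S
after cmd 6 (t=78): FL=S FR=S RL=S RR=S
after cmd 7 (t=98): FL=W FR=W RL=S RR=S


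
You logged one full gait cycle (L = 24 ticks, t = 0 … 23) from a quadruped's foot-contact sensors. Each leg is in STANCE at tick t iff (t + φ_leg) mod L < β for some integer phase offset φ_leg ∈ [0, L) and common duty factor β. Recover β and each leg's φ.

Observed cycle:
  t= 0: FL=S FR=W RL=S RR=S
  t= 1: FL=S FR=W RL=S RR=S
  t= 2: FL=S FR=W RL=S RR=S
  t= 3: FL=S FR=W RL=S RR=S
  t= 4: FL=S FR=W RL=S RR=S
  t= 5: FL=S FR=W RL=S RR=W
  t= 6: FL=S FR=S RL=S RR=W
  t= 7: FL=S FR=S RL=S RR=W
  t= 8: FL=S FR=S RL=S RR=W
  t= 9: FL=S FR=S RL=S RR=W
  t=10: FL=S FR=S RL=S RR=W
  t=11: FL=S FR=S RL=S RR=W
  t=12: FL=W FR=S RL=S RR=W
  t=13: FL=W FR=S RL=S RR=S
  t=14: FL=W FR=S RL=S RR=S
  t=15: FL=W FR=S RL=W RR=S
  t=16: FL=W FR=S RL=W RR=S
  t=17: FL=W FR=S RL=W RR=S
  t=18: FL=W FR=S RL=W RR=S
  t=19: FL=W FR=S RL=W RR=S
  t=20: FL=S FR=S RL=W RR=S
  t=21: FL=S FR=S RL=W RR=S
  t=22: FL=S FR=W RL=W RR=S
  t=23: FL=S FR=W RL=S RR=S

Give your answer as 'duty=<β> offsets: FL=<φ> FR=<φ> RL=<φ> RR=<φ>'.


duty=16 offsets: FL=4 FR=18 RL=1 RR=11

duty β = stance ticks per leg = 16
FL: stance ticks = 16; W→S at t=20 → φ=4
FR: stance ticks = 16; W→S at t=6 → φ=18
RL: stance ticks = 16; W→S at t=23 → φ=1
RR: stance ticks = 16; W→S at t=13 → φ=11


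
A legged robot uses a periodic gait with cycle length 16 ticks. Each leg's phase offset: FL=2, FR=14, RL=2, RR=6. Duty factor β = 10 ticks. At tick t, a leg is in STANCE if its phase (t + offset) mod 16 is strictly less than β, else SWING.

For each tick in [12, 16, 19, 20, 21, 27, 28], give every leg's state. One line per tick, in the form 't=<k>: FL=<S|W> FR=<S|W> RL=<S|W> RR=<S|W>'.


t=12: phase=(14,10,14,2) vs β=10 → FL=W FR=W RL=W RR=S
t=16: phase=(2,14,2,6) vs β=10 → FL=S FR=W RL=S RR=S
t=19: phase=(5,1,5,9) vs β=10 → FL=S FR=S RL=S RR=S
t=20: phase=(6,2,6,10) vs β=10 → FL=S FR=S RL=S RR=W
t=21: phase=(7,3,7,11) vs β=10 → FL=S FR=S RL=S RR=W
t=27: phase=(13,9,13,1) vs β=10 → FL=W FR=S RL=W RR=S
t=28: phase=(14,10,14,2) vs β=10 → FL=W FR=W RL=W RR=S

t=12: FL=W FR=W RL=W RR=S
t=16: FL=S FR=W RL=S RR=S
t=19: FL=S FR=S RL=S RR=S
t=20: FL=S FR=S RL=S RR=W
t=21: FL=S FR=S RL=S RR=W
t=27: FL=W FR=S RL=W RR=S
t=28: FL=W FR=W RL=W RR=S


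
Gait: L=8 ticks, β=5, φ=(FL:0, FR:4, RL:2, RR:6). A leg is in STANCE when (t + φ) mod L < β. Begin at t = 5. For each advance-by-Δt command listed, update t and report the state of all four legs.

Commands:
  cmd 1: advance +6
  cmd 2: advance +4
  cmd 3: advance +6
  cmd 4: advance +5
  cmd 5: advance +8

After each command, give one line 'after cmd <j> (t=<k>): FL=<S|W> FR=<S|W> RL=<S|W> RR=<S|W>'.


start t=5: FL=W FR=S RL=W RR=S
cmd 1: advance +6 → t=11, phase=(3,7,5,1) → FL=S FR=W RL=W RR=S
cmd 2: advance +4 → t=15, phase=(7,3,1,5) → FL=W FR=S RL=S RR=W
cmd 3: advance +6 → t=21, phase=(5,1,7,3) → FL=W FR=S RL=W RR=S
cmd 4: advance +5 → t=26, phase=(2,6,4,0) → FL=S FR=W RL=S RR=S
cmd 5: advance +8 → t=34, phase=(2,6,4,0) → FL=S FR=W RL=S RR=S

after cmd 1 (t=11): FL=S FR=W RL=W RR=S
after cmd 2 (t=15): FL=W FR=S RL=S RR=W
after cmd 3 (t=21): FL=W FR=S RL=W RR=S
after cmd 4 (t=26): FL=S FR=W RL=S RR=S
after cmd 5 (t=34): FL=S FR=W RL=S RR=S


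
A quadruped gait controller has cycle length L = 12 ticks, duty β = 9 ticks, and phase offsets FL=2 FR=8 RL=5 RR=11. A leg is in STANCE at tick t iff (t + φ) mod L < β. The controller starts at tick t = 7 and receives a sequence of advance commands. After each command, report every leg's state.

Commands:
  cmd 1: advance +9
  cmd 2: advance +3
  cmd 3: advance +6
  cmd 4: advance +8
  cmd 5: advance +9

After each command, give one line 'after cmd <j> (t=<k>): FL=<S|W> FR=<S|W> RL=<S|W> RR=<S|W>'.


start t=7: FL=W FR=S RL=S RR=S
cmd 1: advance +9 → t=16, phase=(6,0,9,3) → FL=S FR=S RL=W RR=S
cmd 2: advance +3 → t=19, phase=(9,3,0,6) → FL=W FR=S RL=S RR=S
cmd 3: advance +6 → t=25, phase=(3,9,6,0) → FL=S FR=W RL=S RR=S
cmd 4: advance +8 → t=33, phase=(11,5,2,8) → FL=W FR=S RL=S RR=S
cmd 5: advance +9 → t=42, phase=(8,2,11,5) → FL=S FR=S RL=W RR=S

after cmd 1 (t=16): FL=S FR=S RL=W RR=S
after cmd 2 (t=19): FL=W FR=S RL=S RR=S
after cmd 3 (t=25): FL=S FR=W RL=S RR=S
after cmd 4 (t=33): FL=W FR=S RL=S RR=S
after cmd 5 (t=42): FL=S FR=S RL=W RR=S


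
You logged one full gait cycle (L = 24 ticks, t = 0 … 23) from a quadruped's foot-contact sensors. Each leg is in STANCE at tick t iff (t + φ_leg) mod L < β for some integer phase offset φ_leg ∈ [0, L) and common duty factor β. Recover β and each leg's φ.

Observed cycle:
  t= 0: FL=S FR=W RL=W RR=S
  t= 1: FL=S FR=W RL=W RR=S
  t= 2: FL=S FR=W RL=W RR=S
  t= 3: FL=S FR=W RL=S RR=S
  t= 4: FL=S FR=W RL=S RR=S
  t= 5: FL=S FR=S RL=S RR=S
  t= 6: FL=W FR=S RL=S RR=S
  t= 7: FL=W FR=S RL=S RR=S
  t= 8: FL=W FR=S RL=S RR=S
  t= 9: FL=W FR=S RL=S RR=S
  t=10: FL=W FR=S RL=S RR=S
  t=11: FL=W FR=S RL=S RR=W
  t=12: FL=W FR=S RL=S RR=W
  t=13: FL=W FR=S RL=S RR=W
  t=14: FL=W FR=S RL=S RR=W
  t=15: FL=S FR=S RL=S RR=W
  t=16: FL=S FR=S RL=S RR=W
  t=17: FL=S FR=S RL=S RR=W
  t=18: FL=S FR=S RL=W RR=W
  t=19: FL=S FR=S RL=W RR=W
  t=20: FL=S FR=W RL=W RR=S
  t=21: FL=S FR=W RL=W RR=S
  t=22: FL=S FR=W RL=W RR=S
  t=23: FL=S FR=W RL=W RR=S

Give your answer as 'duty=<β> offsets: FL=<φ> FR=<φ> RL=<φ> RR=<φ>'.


duty=15 offsets: FL=9 FR=19 RL=21 RR=4

duty β = stance ticks per leg = 15
FL: stance ticks = 15; W→S at t=15 → φ=9
FR: stance ticks = 15; W→S at t=5 → φ=19
RL: stance ticks = 15; W→S at t=3 → φ=21
RR: stance ticks = 15; W→S at t=20 → φ=4


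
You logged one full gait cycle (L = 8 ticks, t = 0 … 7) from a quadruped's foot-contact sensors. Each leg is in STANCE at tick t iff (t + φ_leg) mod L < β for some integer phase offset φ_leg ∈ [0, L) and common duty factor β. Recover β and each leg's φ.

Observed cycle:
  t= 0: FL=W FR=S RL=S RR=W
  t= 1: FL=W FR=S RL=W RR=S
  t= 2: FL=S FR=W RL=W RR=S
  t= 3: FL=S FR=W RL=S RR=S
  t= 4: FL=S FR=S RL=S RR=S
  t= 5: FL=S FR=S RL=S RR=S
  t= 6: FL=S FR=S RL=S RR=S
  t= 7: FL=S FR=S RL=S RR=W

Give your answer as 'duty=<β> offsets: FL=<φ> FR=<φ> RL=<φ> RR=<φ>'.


duty=6 offsets: FL=6 FR=4 RL=5 RR=7

duty β = stance ticks per leg = 6
FL: stance ticks = 6; W→S at t=2 → φ=6
FR: stance ticks = 6; W→S at t=4 → φ=4
RL: stance ticks = 6; W→S at t=3 → φ=5
RR: stance ticks = 6; W→S at t=1 → φ=7


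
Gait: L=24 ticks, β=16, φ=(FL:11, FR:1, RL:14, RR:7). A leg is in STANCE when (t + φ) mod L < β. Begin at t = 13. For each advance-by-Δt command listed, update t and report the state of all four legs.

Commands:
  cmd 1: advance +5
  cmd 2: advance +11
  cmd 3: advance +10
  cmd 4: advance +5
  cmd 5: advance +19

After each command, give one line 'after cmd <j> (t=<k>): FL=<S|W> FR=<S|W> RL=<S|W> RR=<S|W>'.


start t=13: FL=S FR=S RL=S RR=W
cmd 1: advance +5 → t=18, phase=(5,19,8,1) → FL=S FR=W RL=S RR=S
cmd 2: advance +11 → t=29, phase=(16,6,19,12) → FL=W FR=S RL=W RR=S
cmd 3: advance +10 → t=39, phase=(2,16,5,22) → FL=S FR=W RL=S RR=W
cmd 4: advance +5 → t=44, phase=(7,21,10,3) → FL=S FR=W RL=S RR=S
cmd 5: advance +19 → t=63, phase=(2,16,5,22) → FL=S FR=W RL=S RR=W

after cmd 1 (t=18): FL=S FR=W RL=S RR=S
after cmd 2 (t=29): FL=W FR=S RL=W RR=S
after cmd 3 (t=39): FL=S FR=W RL=S RR=W
after cmd 4 (t=44): FL=S FR=W RL=S RR=S
after cmd 5 (t=63): FL=S FR=W RL=S RR=W


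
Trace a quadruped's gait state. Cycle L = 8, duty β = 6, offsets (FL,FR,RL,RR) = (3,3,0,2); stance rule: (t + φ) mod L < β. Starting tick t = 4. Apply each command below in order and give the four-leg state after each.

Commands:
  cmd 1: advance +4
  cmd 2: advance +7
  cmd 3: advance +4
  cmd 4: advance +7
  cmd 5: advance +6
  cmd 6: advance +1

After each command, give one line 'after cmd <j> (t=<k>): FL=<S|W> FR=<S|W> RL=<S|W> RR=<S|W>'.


start t=4: FL=W FR=W RL=S RR=W
cmd 1: advance +4 → t=8, phase=(3,3,0,2) → FL=S FR=S RL=S RR=S
cmd 2: advance +7 → t=15, phase=(2,2,7,1) → FL=S FR=S RL=W RR=S
cmd 3: advance +4 → t=19, phase=(6,6,3,5) → FL=W FR=W RL=S RR=S
cmd 4: advance +7 → t=26, phase=(5,5,2,4) → FL=S FR=S RL=S RR=S
cmd 5: advance +6 → t=32, phase=(3,3,0,2) → FL=S FR=S RL=S RR=S
cmd 6: advance +1 → t=33, phase=(4,4,1,3) → FL=S FR=S RL=S RR=S

after cmd 1 (t=8): FL=S FR=S RL=S RR=S
after cmd 2 (t=15): FL=S FR=S RL=W RR=S
after cmd 3 (t=19): FL=W FR=W RL=S RR=S
after cmd 4 (t=26): FL=S FR=S RL=S RR=S
after cmd 5 (t=32): FL=S FR=S RL=S RR=S
after cmd 6 (t=33): FL=S FR=S RL=S RR=S


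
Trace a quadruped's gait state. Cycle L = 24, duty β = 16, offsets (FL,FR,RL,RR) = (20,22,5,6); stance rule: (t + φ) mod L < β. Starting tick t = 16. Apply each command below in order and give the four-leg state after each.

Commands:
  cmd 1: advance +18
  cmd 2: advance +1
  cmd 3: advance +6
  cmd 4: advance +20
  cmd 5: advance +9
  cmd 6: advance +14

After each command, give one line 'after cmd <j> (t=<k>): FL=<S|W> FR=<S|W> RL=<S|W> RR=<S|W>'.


after cmd 1 (t=34): FL=S FR=S RL=S RR=W
after cmd 2 (t=35): FL=S FR=S RL=W RR=W
after cmd 3 (t=41): FL=S FR=S RL=W RR=W
after cmd 4 (t=61): FL=S FR=S RL=W RR=W
after cmd 5 (t=70): FL=W FR=W RL=S RR=S
after cmd 6 (t=84): FL=S FR=S RL=W RR=W

start t=16: FL=S FR=S RL=W RR=W
cmd 1: advance +18 → t=34, phase=(6,8,15,16) → FL=S FR=S RL=S RR=W
cmd 2: advance +1 → t=35, phase=(7,9,16,17) → FL=S FR=S RL=W RR=W
cmd 3: advance +6 → t=41, phase=(13,15,22,23) → FL=S FR=S RL=W RR=W
cmd 4: advance +20 → t=61, phase=(9,11,18,19) → FL=S FR=S RL=W RR=W
cmd 5: advance +9 → t=70, phase=(18,20,3,4) → FL=W FR=W RL=S RR=S
cmd 6: advance +14 → t=84, phase=(8,10,17,18) → FL=S FR=S RL=W RR=W


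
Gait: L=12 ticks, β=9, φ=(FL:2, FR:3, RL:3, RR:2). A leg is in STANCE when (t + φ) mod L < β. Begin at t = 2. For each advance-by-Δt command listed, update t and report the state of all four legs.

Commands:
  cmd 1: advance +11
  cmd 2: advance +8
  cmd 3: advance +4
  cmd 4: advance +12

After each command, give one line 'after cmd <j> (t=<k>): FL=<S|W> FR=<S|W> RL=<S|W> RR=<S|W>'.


start t=2: FL=S FR=S RL=S RR=S
cmd 1: advance +11 → t=13, phase=(3,4,4,3) → FL=S FR=S RL=S RR=S
cmd 2: advance +8 → t=21, phase=(11,0,0,11) → FL=W FR=S RL=S RR=W
cmd 3: advance +4 → t=25, phase=(3,4,4,3) → FL=S FR=S RL=S RR=S
cmd 4: advance +12 → t=37, phase=(3,4,4,3) → FL=S FR=S RL=S RR=S

after cmd 1 (t=13): FL=S FR=S RL=S RR=S
after cmd 2 (t=21): FL=W FR=S RL=S RR=W
after cmd 3 (t=25): FL=S FR=S RL=S RR=S
after cmd 4 (t=37): FL=S FR=S RL=S RR=S


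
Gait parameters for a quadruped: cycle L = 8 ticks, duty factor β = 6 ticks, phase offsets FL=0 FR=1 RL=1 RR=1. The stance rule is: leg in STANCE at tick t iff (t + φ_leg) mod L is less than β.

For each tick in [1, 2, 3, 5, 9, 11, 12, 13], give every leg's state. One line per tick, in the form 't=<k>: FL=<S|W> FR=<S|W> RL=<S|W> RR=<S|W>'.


t=1: FL=S FR=S RL=S RR=S
t=2: FL=S FR=S RL=S RR=S
t=3: FL=S FR=S RL=S RR=S
t=5: FL=S FR=W RL=W RR=W
t=9: FL=S FR=S RL=S RR=S
t=11: FL=S FR=S RL=S RR=S
t=12: FL=S FR=S RL=S RR=S
t=13: FL=S FR=W RL=W RR=W

t=1: phase=(1,2,2,2) vs β=6 → FL=S FR=S RL=S RR=S
t=2: phase=(2,3,3,3) vs β=6 → FL=S FR=S RL=S RR=S
t=3: phase=(3,4,4,4) vs β=6 → FL=S FR=S RL=S RR=S
t=5: phase=(5,6,6,6) vs β=6 → FL=S FR=W RL=W RR=W
t=9: phase=(1,2,2,2) vs β=6 → FL=S FR=S RL=S RR=S
t=11: phase=(3,4,4,4) vs β=6 → FL=S FR=S RL=S RR=S
t=12: phase=(4,5,5,5) vs β=6 → FL=S FR=S RL=S RR=S
t=13: phase=(5,6,6,6) vs β=6 → FL=S FR=W RL=W RR=W
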